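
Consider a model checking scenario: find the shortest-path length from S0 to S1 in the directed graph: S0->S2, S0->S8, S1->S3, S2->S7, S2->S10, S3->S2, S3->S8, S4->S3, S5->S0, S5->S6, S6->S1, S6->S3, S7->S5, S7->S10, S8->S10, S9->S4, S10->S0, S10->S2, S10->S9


BFS layer-by-layer from S0:
  dist 0: {S0}
  dist 1: {S2, S8}
  dist 2: {S7, S10}
  dist 3: {S5, S9}
  dist 4: {S4, S6}
  dist 5: {S1, S3}
  -> S1 reached at distance 5
Shortest path length = 5

5


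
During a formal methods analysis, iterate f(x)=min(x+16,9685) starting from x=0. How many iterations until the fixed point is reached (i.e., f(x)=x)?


Step 1: x=0, cap=9685, increment=16
Step 2: x grows by 16 each step until capped at 9685; fixed point is x=9685
Step 3: iterations = ceil(9685/16) = 606

606


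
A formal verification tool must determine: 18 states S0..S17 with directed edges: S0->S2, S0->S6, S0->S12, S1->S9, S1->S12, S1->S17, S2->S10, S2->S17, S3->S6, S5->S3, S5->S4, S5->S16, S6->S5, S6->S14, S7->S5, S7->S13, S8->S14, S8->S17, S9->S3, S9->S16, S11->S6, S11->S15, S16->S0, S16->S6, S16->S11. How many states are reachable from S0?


BFS from S0:
  layer 0: {S0}
  layer 1: {S2, S6, S12}
  layer 2: {S5, S10, S14, S17}
  layer 3: {S3, S4, S16}
  layer 4: {S11}
  layer 5: {S15}
Reachable set: {S0, S2, S3, S4, S5, S6, S10, S11, S12, S14, S15, S16, S17}
Count = 13

13


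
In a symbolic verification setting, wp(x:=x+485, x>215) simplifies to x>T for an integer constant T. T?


Formula: wp(x:=E, P) = P[E/x] (substitute E for x in postcondition)
Step 1: Postcondition: x>215
Step 2: Substitute x+485 for x: x+485>215
Step 3: Solve for x: x > 215-485 = -270

-270


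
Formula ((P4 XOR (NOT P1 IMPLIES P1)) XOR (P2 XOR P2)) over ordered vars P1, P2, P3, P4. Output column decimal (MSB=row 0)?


Formula: ((P4 XOR (NOT P1 IMPLIES P1)) XOR (P2 XOR P2)) over P1, P2, P3, P4 (16 rows)
Evaluate each row (bits = P1,P2,P3,P4, MSB first):
  row 0 [0000]: ((0 XOR (NOT 0 IMPLIES 0)) XOR (0 XOR 0)) -> 0
  row 1 [0001]: ((1 XOR (NOT 0 IMPLIES 0)) XOR (0 XOR 0)) -> 1
  row 2 [0010]: ((0 XOR (NOT 0 IMPLIES 0)) XOR (0 XOR 0)) -> 0
  row 3 [0011]: ((1 XOR (NOT 0 IMPLIES 0)) XOR (0 XOR 0)) -> 1
  row 4 [0100]: ((0 XOR (NOT 0 IMPLIES 0)) XOR (1 XOR 1)) -> 0
  row 5 [0101]: ((1 XOR (NOT 0 IMPLIES 0)) XOR (1 XOR 1)) -> 1
  row 6 [0110]: ((0 XOR (NOT 0 IMPLIES 0)) XOR (1 XOR 1)) -> 0
  row 7 [0111]: ((1 XOR (NOT 0 IMPLIES 0)) XOR (1 XOR 1)) -> 1
  row 8 [1000]: ((0 XOR (NOT 1 IMPLIES 1)) XOR (0 XOR 0)) -> 1
  row 9 [1001]: ((1 XOR (NOT 1 IMPLIES 1)) XOR (0 XOR 0)) -> 0
  row 10 [1010]: ((0 XOR (NOT 1 IMPLIES 1)) XOR (0 XOR 0)) -> 1
  row 11 [1011]: ((1 XOR (NOT 1 IMPLIES 1)) XOR (0 XOR 0)) -> 0
  row 12 [1100]: ((0 XOR (NOT 1 IMPLIES 1)) XOR (1 XOR 1)) -> 1
  row 13 [1101]: ((1 XOR (NOT 1 IMPLIES 1)) XOR (1 XOR 1)) -> 0
  row 14 [1110]: ((0 XOR (NOT 1 IMPLIES 1)) XOR (1 XOR 1)) -> 1
  row 15 [1111]: ((1 XOR (NOT 1 IMPLIES 1)) XOR (1 XOR 1)) -> 0
Full result column, 4 rows per line (P1,P2 fixed per line; P3,P4 runs 00..11 left to right):
  rows 0-3 [P1,P2=00]: 0101  = hex 5
  rows 4-7 [P1,P2=01]: 0101  = hex 5
  rows 8-11 [P1,P2=10]: 1010  = hex A
  rows 12-15 [P1,P2=11]: 1010  = hex A
Output column (row 0 .. row 15) = 0101010110101010
Output column grouped in 4s = 0101 0101 1010 1010 = 0x55AA
Convert to decimal digit by digit (value = value*16 + digit):
  5 -> 5
  5*16 + 5 = 85
  85*16 + 10 (A) = 1370
  1370*16 + 10 (A) = 21930
Decimal = 21930

21930


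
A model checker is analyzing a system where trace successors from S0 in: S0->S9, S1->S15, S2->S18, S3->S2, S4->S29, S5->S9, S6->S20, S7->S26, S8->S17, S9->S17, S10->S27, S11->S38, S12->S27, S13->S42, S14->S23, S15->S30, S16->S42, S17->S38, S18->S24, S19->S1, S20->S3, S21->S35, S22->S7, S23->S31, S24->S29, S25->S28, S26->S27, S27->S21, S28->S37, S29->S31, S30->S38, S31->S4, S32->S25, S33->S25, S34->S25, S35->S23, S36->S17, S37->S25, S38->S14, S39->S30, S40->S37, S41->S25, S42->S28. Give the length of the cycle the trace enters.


Trace from S0 until a state repeats:
  S0 -> S9 -> S17 -> S38 -> S14 -> S23 -> S31 -> S4 -> S29 -> S31
S31 first seen at step 6, revisited at step 9.
Cycle length = 9 - 6 = 3

3


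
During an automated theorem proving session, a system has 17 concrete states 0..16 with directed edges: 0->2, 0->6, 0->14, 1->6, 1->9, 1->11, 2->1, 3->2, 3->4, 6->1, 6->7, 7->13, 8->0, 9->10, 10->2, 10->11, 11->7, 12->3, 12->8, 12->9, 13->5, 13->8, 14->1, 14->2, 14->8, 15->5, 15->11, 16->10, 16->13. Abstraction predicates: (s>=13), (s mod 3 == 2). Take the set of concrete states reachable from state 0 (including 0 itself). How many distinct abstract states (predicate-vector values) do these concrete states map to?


BFS from 0:
Concrete reachable: {0, 1, 2, 5, 6, 7, 8, 9, 10, 11, 13, 14}
Abstract via predicates (s>=13), (s mod 3 == 2):
  (0,0) <- {0, 1, 6, 7, 9, 10}
  (0,1) <- {2, 5, 8, 11}
  (1,0) <- {13}
  (1,1) <- {14}
Distinct abstract states = 4

4


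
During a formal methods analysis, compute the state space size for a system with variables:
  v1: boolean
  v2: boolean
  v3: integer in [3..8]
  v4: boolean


State space = product of domain sizes of all variables.
Domain sizes:
  v1 (boolean): 2
  v2 (boolean): 2
  v3 (integer in [3..8]): 6
  v4 (boolean): 2
Product = 2 * 2 * 6 * 2 = 48

48


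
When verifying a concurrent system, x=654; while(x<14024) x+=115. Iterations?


Step 1: x goes from 654 toward 14024 by 115; the body runs while x<14024, so iterations = ceil((bound-start)/step)
Step 2: Distance=13370
Step 3: ceil(13370/115)=117

117


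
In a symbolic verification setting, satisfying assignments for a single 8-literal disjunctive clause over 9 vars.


Step 1: Total=2^9=512
Step 2: Unsat when all 8 false: 2^1=2
Step 3: Sat=512-2=510

510


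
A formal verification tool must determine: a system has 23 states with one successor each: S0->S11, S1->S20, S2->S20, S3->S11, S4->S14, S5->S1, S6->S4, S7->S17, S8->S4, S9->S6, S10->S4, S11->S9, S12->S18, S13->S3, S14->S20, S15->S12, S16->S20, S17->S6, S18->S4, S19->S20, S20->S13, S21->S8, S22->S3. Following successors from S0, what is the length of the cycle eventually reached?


Trace from S0 until a state repeats:
  S0 -> S11 -> S9 -> S6 -> S4 -> S14 -> S20 -> S13 -> S3 -> S11
S11 first seen at step 1, revisited at step 9.
Cycle length = 9 - 1 = 8

8


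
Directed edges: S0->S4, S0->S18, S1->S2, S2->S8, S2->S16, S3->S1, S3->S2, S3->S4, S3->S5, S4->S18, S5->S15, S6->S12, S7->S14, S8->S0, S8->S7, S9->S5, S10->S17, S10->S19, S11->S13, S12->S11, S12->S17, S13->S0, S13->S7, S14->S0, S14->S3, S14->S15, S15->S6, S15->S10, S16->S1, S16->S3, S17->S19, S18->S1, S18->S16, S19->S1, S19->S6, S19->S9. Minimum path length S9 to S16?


BFS layer-by-layer from S9:
  dist 0: {S9}
  dist 1: {S5}
  dist 2: {S15}
  dist 3: {S6, S10}
  dist 4: {S12, S17, S19}
  dist 5: {S1, S11}
  dist 6: {S2, S13}
  dist 7: {S0, S7, S8, S16}
  -> S16 reached at distance 7
Shortest path length = 7

7


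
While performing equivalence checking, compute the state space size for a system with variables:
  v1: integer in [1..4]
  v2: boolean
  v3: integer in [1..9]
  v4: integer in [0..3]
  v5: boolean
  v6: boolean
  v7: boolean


State space = product of domain sizes of all variables.
Domain sizes:
  v1 (integer in [1..4]): 4
  v2 (boolean): 2
  v3 (integer in [1..9]): 9
  v4 (integer in [0..3]): 4
  v5 (boolean): 2
  v6 (boolean): 2
  v7 (boolean): 2
Product = 4 * 2 * 9 * 4 * 2 * 2 * 2 = 2304

2304


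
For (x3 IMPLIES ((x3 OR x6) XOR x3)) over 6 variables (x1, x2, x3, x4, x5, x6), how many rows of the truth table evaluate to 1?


Formula: (x3 IMPLIES ((x3 OR x6) XOR x3)) over 6 vars (64 rows)
Evaluate each row (x1, x2, x3, x4, x5, x6 as bits, MSB first):
  row 0 [000000]: (0 IMPLIES ((0 OR 0) XOR 0)) -> 1
  row 1 [000001]: (0 IMPLIES ((0 OR 1) XOR 0)) -> 1
  row 2 [000010]: (0 IMPLIES ((0 OR 0) XOR 0)) -> 1
  row 3 [000011]: (0 IMPLIES ((0 OR 1) XOR 0)) -> 1
  row 4 [000100]: (0 IMPLIES ((0 OR 0) XOR 0)) -> 1
  (every remaining row is evaluated the same way; all 64 results are listed next)
Full result column, 8 rows per line (x1,x2,x3 fixed per line; x4,x5,x6 runs 000..111 left to right):
  rows 0-7 [x1,x2,x3=000]: 11111111  (ones: 8)
  rows 8-15 [x1,x2,x3=001]: 00000000  (ones: 0)
  rows 16-23 [x1,x2,x3=010]: 11111111  (ones: 8)
  rows 24-31 [x1,x2,x3=011]: 00000000  (ones: 0)
  rows 32-39 [x1,x2,x3=100]: 11111111  (ones: 8)
  rows 40-47 [x1,x2,x3=101]: 00000000  (ones: 0)
  rows 48-55 [x1,x2,x3=110]: 11111111  (ones: 8)
  rows 56-63 [x1,x2,x3=111]: 00000000  (ones: 0)
Count of 1-rows = 8+0+8+0+8+0+8+0 = 32

32


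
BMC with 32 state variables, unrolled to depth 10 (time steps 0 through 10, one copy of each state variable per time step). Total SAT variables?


BMC unrolls to depth k, creating one copy of each state var for steps 0..k.
Step count = 10 + 1 = 11 (steps 0 through 10)
Vars per step = 32
Total = 32 * 11 = 352

352


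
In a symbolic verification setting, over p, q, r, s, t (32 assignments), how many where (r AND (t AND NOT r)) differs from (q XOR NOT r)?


F1 = (r AND (t AND NOT r))
F2 = (q XOR NOT r)
Evaluate both on each of 32 rows (bits = p,q,r,s,t):
  row 0 [00000]: F1=0 F2=1 (differ) -> 1
  row 1 [00001]: F1=0 F2=1 (differ) -> 1
  row 2 [00010]: F1=0 F2=1 (differ) -> 1
  row 3 [00011]: F1=0 F2=1 (differ) -> 1
  row 4 [00100]: F1=0 F2=0 -> 0
  row 5 [00101]: F1=0 F2=0 -> 0
  row 6 [00110]: F1=0 F2=0 -> 0
  row 7 [00111]: F1=0 F2=0 -> 0
  row 8 [01000]: F1=0 F2=0 -> 0
  row 9 [01001]: F1=0 F2=0 -> 0
  row 10 [01010]: F1=0 F2=0 -> 0
  row 11 [01011]: F1=0 F2=0 -> 0
  row 12 [01100]: F1=0 F2=1 (differ) -> 1
  row 13 [01101]: F1=0 F2=1 (differ) -> 1
  row 14 [01110]: F1=0 F2=1 (differ) -> 1
  row 15 [01111]: F1=0 F2=1 (differ) -> 1
  row 16 [10000]: F1=0 F2=1 (differ) -> 1
  row 17 [10001]: F1=0 F2=1 (differ) -> 1
  row 18 [10010]: F1=0 F2=1 (differ) -> 1
  row 19 [10011]: F1=0 F2=1 (differ) -> 1
  row 20 [10100]: F1=0 F2=0 -> 0
  row 21 [10101]: F1=0 F2=0 -> 0
  row 22 [10110]: F1=0 F2=0 -> 0
  row 23 [10111]: F1=0 F2=0 -> 0
  row 24 [11000]: F1=0 F2=0 -> 0
  row 25 [11001]: F1=0 F2=0 -> 0
  row 26 [11010]: F1=0 F2=0 -> 0
  row 27 [11011]: F1=0 F2=0 -> 0
  row 28 [11100]: F1=0 F2=1 (differ) -> 1
  row 29 [11101]: F1=0 F2=1 (differ) -> 1
  row 30 [11110]: F1=0 F2=1 (differ) -> 1
  row 31 [11111]: F1=0 F2=1 (differ) -> 1
Full result column, 8 rows per line (p,q fixed per line; r,s,t runs 000..111 left to right):
  rows 0-7 [p,q=00]: 11110000  (ones: 4)
  rows 8-15 [p,q=01]: 00001111  (ones: 4)
  rows 16-23 [p,q=10]: 11110000  (ones: 4)
  rows 24-31 [p,q=11]: 00001111  (ones: 4)
Disagreements = 4+4+4+4 = 16

16


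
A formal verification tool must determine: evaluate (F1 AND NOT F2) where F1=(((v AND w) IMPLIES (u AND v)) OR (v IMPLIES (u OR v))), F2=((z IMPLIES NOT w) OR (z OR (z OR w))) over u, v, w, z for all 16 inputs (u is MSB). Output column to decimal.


F1 = (((v AND w) IMPLIES (u AND v)) OR (v IMPLIES (u OR v)))
F2 = ((z IMPLIES NOT w) OR (z OR (z OR w)))
Counterexample to F1=>F2 is where F1=1 and F2=0.
Evaluate each row (bits = u,v,w,z, MSB first):
  row 0 [0000]: F1=1 F2=1 -> F1&~F2 -> 0
  row 1 [0001]: F1=1 F2=1 -> F1&~F2 -> 0
  row 2 [0010]: F1=1 F2=1 -> F1&~F2 -> 0
  row 3 [0011]: F1=1 F2=1 -> F1&~F2 -> 0
  row 4 [0100]: F1=1 F2=1 -> F1&~F2 -> 0
  row 5 [0101]: F1=1 F2=1 -> F1&~F2 -> 0
  row 6 [0110]: F1=1 F2=1 -> F1&~F2 -> 0
  row 7 [0111]: F1=1 F2=1 -> F1&~F2 -> 0
  row 8 [1000]: F1=1 F2=1 -> F1&~F2 -> 0
  row 9 [1001]: F1=1 F2=1 -> F1&~F2 -> 0
  row 10 [1010]: F1=1 F2=1 -> F1&~F2 -> 0
  row 11 [1011]: F1=1 F2=1 -> F1&~F2 -> 0
  row 12 [1100]: F1=1 F2=1 -> F1&~F2 -> 0
  row 13 [1101]: F1=1 F2=1 -> F1&~F2 -> 0
  row 14 [1110]: F1=1 F2=1 -> F1&~F2 -> 0
  row 15 [1111]: F1=1 F2=1 -> F1&~F2 -> 0
Full result column, 4 rows per line (u,v fixed per line; w,z runs 00..11 left to right):
  rows 0-3 [u,v=00]: 0000  = hex 0
  rows 4-7 [u,v=01]: 0000  = hex 0
  rows 8-11 [u,v=10]: 0000  = hex 0
  rows 12-15 [u,v=11]: 0000  = hex 0
Counterexample vector (row 0 .. row 15) = 0000000000000000
Output column grouped in 4s = 0000 0000 0000 0000 = 0x0000
Convert to decimal digit by digit (value = value*16 + digit):
  0 -> 0
  0*16 + 0 = 0
  0*16 + 0 = 0
  0*16 + 0 = 0
Decimal = 0

0


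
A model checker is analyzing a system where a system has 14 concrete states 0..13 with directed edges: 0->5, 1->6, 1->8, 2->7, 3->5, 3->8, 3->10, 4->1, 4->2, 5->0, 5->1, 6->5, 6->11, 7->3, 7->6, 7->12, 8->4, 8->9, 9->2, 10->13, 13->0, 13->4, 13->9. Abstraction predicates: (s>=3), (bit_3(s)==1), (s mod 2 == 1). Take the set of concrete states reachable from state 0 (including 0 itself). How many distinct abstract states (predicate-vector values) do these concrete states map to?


BFS from 0:
Concrete reachable: {0, 1, 2, 3, 4, 5, 6, 7, 8, 9, 10, 11, 12, 13}
Abstract via predicates (s>=3), (bit_3(s)==1), (s mod 2 == 1):
  (0,0,0) <- {0, 2}
  (0,0,1) <- {1}
  (1,0,0) <- {4, 6}
  (1,0,1) <- {3, 5, 7}
  (1,1,0) <- {8, 10, 12}
  (1,1,1) <- {9, 11, 13}
Distinct abstract states = 6

6


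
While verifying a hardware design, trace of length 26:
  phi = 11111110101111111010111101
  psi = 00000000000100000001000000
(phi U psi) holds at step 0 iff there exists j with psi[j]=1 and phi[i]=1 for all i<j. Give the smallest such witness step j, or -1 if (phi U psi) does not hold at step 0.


(phi U psi) at 0: need smallest j with psi[j]=1 and phi[i]=1 for all i in [0,j).
Scan from step 0:
  step 0: phi=1, psi=0 -> continue
  step 1: phi=1, psi=0 -> continue
  step 2: phi=1, psi=0 -> continue
  step 3: phi=1, psi=0 -> continue
  step 7: phi=0 -> phi-prefix broken from here
  step 11: psi=1 but phi already failed -> not a witness
  step 19: psi=1 but phi already failed -> not a witness
  end of trace: no witness -> -1
Witness step = -1

-1


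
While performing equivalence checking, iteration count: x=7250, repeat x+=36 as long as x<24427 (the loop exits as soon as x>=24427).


Step 1: x goes from 7250 toward 24427 by 36; the body runs while x<24427, so iterations = ceil((bound-start)/step)
Step 2: Distance=17177
Step 3: ceil(17177/36)=478

478


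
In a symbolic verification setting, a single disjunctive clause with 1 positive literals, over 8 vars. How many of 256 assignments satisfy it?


Step 1: Total=2^8=256
Step 2: Unsat when all 1 false: 2^7=128
Step 3: Sat=256-128=128

128


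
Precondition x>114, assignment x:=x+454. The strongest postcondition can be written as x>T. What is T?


Formula: sp(P, x:=E) = exists old_x. (x = E[old_x/x]) AND P[old_x/x] (old_x is the value of x before the assignment; eliminate old_x by solving x = E[old_x/x] for old_x)
Step 1: Precondition P: x>114, i.e. old_x > 114
Step 2: Assignment gives x = old_x + 454, so old_x = x - 454
Step 3: Substitute into P: x - 454 > 114
Step 4: Simplify: x > 114+454 = 568

568


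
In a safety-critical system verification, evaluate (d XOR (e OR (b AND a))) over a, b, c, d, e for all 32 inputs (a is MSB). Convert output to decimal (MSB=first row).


Formula: (d XOR (e OR (b AND a))) over a, b, c, d, e (32 rows)
Evaluate each row (bits = a,b,c,d,e, MSB first):
  row 0 [00000]: (0 XOR (0 OR (0 AND 0))) -> 0
  row 1 [00001]: (0 XOR (1 OR (0 AND 0))) -> 1
  row 2 [00010]: (1 XOR (0 OR (0 AND 0))) -> 1
  row 3 [00011]: (1 XOR (1 OR (0 AND 0))) -> 0
  row 4 [00100]: (0 XOR (0 OR (0 AND 0))) -> 0
  row 5 [00101]: (0 XOR (1 OR (0 AND 0))) -> 1
  row 6 [00110]: (1 XOR (0 OR (0 AND 0))) -> 1
  row 7 [00111]: (1 XOR (1 OR (0 AND 0))) -> 0
  row 8 [01000]: (0 XOR (0 OR (1 AND 0))) -> 0
  row 9 [01001]: (0 XOR (1 OR (1 AND 0))) -> 1
  row 10 [01010]: (1 XOR (0 OR (1 AND 0))) -> 1
  row 11 [01011]: (1 XOR (1 OR (1 AND 0))) -> 0
  row 12 [01100]: (0 XOR (0 OR (1 AND 0))) -> 0
  row 13 [01101]: (0 XOR (1 OR (1 AND 0))) -> 1
  row 14 [01110]: (1 XOR (0 OR (1 AND 0))) -> 1
  row 15 [01111]: (1 XOR (1 OR (1 AND 0))) -> 0
  row 16 [10000]: (0 XOR (0 OR (0 AND 1))) -> 0
  row 17 [10001]: (0 XOR (1 OR (0 AND 1))) -> 1
  row 18 [10010]: (1 XOR (0 OR (0 AND 1))) -> 1
  row 19 [10011]: (1 XOR (1 OR (0 AND 1))) -> 0
  row 20 [10100]: (0 XOR (0 OR (0 AND 1))) -> 0
  row 21 [10101]: (0 XOR (1 OR (0 AND 1))) -> 1
  row 22 [10110]: (1 XOR (0 OR (0 AND 1))) -> 1
  row 23 [10111]: (1 XOR (1 OR (0 AND 1))) -> 0
  row 24 [11000]: (0 XOR (0 OR (1 AND 1))) -> 1
  row 25 [11001]: (0 XOR (1 OR (1 AND 1))) -> 1
  row 26 [11010]: (1 XOR (0 OR (1 AND 1))) -> 0
  row 27 [11011]: (1 XOR (1 OR (1 AND 1))) -> 0
  row 28 [11100]: (0 XOR (0 OR (1 AND 1))) -> 1
  row 29 [11101]: (0 XOR (1 OR (1 AND 1))) -> 1
  row 30 [11110]: (1 XOR (0 OR (1 AND 1))) -> 0
  row 31 [11111]: (1 XOR (1 OR (1 AND 1))) -> 0
Full result column, 4 rows per line (a,b,c fixed per line; d,e runs 00..11 left to right):
  rows 0-3 [a,b,c=000]: 0110  = hex 6
  rows 4-7 [a,b,c=001]: 0110  = hex 6
  rows 8-11 [a,b,c=010]: 0110  = hex 6
  rows 12-15 [a,b,c=011]: 0110  = hex 6
  rows 16-19 [a,b,c=100]: 0110  = hex 6
  rows 20-23 [a,b,c=101]: 0110  = hex 6
  rows 24-27 [a,b,c=110]: 1100  = hex C
  rows 28-31 [a,b,c=111]: 1100  = hex C
Output column (row 0 .. row 31) = 01100110011001100110011011001100
Output column grouped in 4s = 0110 0110 0110 0110 0110 0110 1100 1100 = 0x666666CC
Convert to decimal digit by digit (value = value*16 + digit):
  6 -> 6
  6*16 + 6 = 102
  102*16 + 6 = 1638
  1638*16 + 6 = 26214
  26214*16 + 6 = 419430
  419430*16 + 6 = 6710886
  6710886*16 + 12 (C) = 107374188
  107374188*16 + 12 (C) = 1717987020
Decimal = 1717987020

1717987020


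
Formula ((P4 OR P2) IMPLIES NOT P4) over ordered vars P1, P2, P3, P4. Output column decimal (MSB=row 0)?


Formula: ((P4 OR P2) IMPLIES NOT P4) over P1, P2, P3, P4 (16 rows)
Evaluate each row (bits = P1,P2,P3,P4, MSB first):
  row 0 [0000]: ((0 OR 0) IMPLIES NOT 0) -> 1
  row 1 [0001]: ((1 OR 0) IMPLIES NOT 1) -> 0
  row 2 [0010]: ((0 OR 0) IMPLIES NOT 0) -> 1
  row 3 [0011]: ((1 OR 0) IMPLIES NOT 1) -> 0
  row 4 [0100]: ((0 OR 1) IMPLIES NOT 0) -> 1
  row 5 [0101]: ((1 OR 1) IMPLIES NOT 1) -> 0
  row 6 [0110]: ((0 OR 1) IMPLIES NOT 0) -> 1
  row 7 [0111]: ((1 OR 1) IMPLIES NOT 1) -> 0
  row 8 [1000]: ((0 OR 0) IMPLIES NOT 0) -> 1
  row 9 [1001]: ((1 OR 0) IMPLIES NOT 1) -> 0
  row 10 [1010]: ((0 OR 0) IMPLIES NOT 0) -> 1
  row 11 [1011]: ((1 OR 0) IMPLIES NOT 1) -> 0
  row 12 [1100]: ((0 OR 1) IMPLIES NOT 0) -> 1
  row 13 [1101]: ((1 OR 1) IMPLIES NOT 1) -> 0
  row 14 [1110]: ((0 OR 1) IMPLIES NOT 0) -> 1
  row 15 [1111]: ((1 OR 1) IMPLIES NOT 1) -> 0
Full result column, 4 rows per line (P1,P2 fixed per line; P3,P4 runs 00..11 left to right):
  rows 0-3 [P1,P2=00]: 1010  = hex A
  rows 4-7 [P1,P2=01]: 1010  = hex A
  rows 8-11 [P1,P2=10]: 1010  = hex A
  rows 12-15 [P1,P2=11]: 1010  = hex A
Output column (row 0 .. row 15) = 1010101010101010
Output column grouped in 4s = 1010 1010 1010 1010 = 0xAAAA
Convert to decimal digit by digit (value = value*16 + digit):
  A -> 10
  10*16 + 10 (A) = 170
  170*16 + 10 (A) = 2730
  2730*16 + 10 (A) = 43690
Decimal = 43690

43690


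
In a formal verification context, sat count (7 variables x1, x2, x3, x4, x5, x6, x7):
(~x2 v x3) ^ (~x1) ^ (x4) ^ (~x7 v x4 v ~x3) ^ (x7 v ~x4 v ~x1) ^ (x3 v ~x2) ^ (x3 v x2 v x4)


CNF with 7 clauses over 7 vars (128 assignments).
An assignment satisfies CNF iff every clause has >=1 true literal.
Check each row (bits = x1,x2,x3,x4,x5,x6,x7; clause T/F shown):
  row 0 [0000000]: clauses=TTFTTTF -> 0
  row 1 [0000001]: clauses=TTFTTTF -> 0
  row 2 [0000010]: clauses=TTFTTTF -> 0
  row 3 [0000011]: clauses=TTFTTTF -> 0
  row 4 [0000100]: clauses=TTFTTTF -> 0
  (every remaining row is evaluated the same way; all 128 results are listed next)
Full result column, 8 rows per line (x1,x2,x3,x4 fixed per line; x5,x6,x7 runs 000..111 left to right):
  rows 0-7 [x1,x2,x3,x4=0000]: 00000000  (ones: 0)
  rows 8-15 [x1,x2,x3,x4=0001]: 11111111  (ones: 8)
  rows 16-23 [x1,x2,x3,x4=0010]: 00000000  (ones: 0)
  rows 24-31 [x1,x2,x3,x4=0011]: 11111111  (ones: 8)
  rows 32-39 [x1,x2,x3,x4=0100]: 00000000  (ones: 0)
  rows 40-47 [x1,x2,x3,x4=0101]: 00000000  (ones: 0)
  rows 48-55 [x1,x2,x3,x4=0110]: 00000000  (ones: 0)
  rows 56-63 [x1,x2,x3,x4=0111]: 11111111  (ones: 8)
  rows 64-71 [x1,x2,x3,x4=1000]: 00000000  (ones: 0)
  rows 72-79 [x1,x2,x3,x4=1001]: 00000000  (ones: 0)
  rows 80-87 [x1,x2,x3,x4=1010]: 00000000  (ones: 0)
  rows 88-95 [x1,x2,x3,x4=1011]: 00000000  (ones: 0)
  rows 96-103 [x1,x2,x3,x4=1100]: 00000000  (ones: 0)
  rows 104-111 [x1,x2,x3,x4=1101]: 00000000  (ones: 0)
  rows 112-119 [x1,x2,x3,x4=1110]: 00000000  (ones: 0)
  rows 120-127 [x1,x2,x3,x4=1111]: 00000000  (ones: 0)
Satisfying assignments = 0+8+0+8+0+0+0+8+0+0+0+0+0+0+0+0 = 24

24


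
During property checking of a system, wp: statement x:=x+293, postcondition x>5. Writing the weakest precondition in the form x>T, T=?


Formula: wp(x:=E, P) = P[E/x] (substitute E for x in postcondition)
Step 1: Postcondition: x>5
Step 2: Substitute x+293 for x: x+293>5
Step 3: Solve for x: x > 5-293 = -288

-288


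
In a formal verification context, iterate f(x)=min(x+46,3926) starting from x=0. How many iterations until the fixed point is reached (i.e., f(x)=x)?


Step 1: x=0, cap=3926, increment=46
Step 2: x grows by 46 each step until capped at 3926; fixed point is x=3926
Step 3: iterations = ceil(3926/46) = 86

86


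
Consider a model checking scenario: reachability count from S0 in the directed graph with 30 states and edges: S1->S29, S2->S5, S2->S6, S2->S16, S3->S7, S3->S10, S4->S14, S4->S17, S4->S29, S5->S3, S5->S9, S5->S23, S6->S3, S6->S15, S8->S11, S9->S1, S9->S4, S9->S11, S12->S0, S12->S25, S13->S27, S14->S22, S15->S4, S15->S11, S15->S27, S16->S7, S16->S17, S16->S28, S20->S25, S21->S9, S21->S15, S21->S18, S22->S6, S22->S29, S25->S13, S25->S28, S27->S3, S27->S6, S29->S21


BFS from S0:
  layer 0: {S0}
Reachable set: {S0}
Count = 1

1


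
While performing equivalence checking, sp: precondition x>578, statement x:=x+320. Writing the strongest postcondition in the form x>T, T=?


Formula: sp(P, x:=E) = exists old_x. (x = E[old_x/x]) AND P[old_x/x] (old_x is the value of x before the assignment; eliminate old_x by solving x = E[old_x/x] for old_x)
Step 1: Precondition P: x>578, i.e. old_x > 578
Step 2: Assignment gives x = old_x + 320, so old_x = x - 320
Step 3: Substitute into P: x - 320 > 578
Step 4: Simplify: x > 578+320 = 898

898


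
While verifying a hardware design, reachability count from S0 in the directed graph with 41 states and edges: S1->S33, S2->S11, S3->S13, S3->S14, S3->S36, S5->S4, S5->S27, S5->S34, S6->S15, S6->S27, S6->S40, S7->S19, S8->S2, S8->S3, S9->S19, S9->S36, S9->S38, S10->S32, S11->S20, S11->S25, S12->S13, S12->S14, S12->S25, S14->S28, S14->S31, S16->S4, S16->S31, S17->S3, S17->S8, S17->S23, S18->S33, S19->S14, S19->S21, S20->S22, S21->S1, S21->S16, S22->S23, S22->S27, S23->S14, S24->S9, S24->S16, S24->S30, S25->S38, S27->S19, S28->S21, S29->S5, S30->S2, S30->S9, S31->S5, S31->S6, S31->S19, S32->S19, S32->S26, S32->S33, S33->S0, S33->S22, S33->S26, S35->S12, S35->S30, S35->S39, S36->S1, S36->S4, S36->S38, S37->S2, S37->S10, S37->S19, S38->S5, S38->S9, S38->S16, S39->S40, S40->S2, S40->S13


BFS from S0:
  layer 0: {S0}
Reachable set: {S0}
Count = 1

1


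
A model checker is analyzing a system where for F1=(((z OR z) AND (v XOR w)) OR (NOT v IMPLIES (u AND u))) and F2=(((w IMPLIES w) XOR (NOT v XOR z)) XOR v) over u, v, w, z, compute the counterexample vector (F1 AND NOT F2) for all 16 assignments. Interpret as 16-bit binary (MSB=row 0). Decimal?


F1 = (((z OR z) AND (v XOR w)) OR (NOT v IMPLIES (u AND u)))
F2 = (((w IMPLIES w) XOR (NOT v XOR z)) XOR v)
Counterexample to F1=>F2 is where F1=1 and F2=0.
Evaluate each row (bits = u,v,w,z, MSB first):
  row 0 [0000]: F1=0 F2=0 -> F1&~F2 -> 0
  row 1 [0001]: F1=0 F2=1 -> F1&~F2 -> 0
  row 2 [0010]: F1=0 F2=0 -> F1&~F2 -> 0
  row 3 [0011]: F1=1 F2=1 -> F1&~F2 -> 0
  row 4 [0100]: F1=1 F2=0 -> F1&~F2 -> 1
  row 5 [0101]: F1=1 F2=1 -> F1&~F2 -> 0
  row 6 [0110]: F1=1 F2=0 -> F1&~F2 -> 1
  row 7 [0111]: F1=1 F2=1 -> F1&~F2 -> 0
  row 8 [1000]: F1=1 F2=0 -> F1&~F2 -> 1
  row 9 [1001]: F1=1 F2=1 -> F1&~F2 -> 0
  row 10 [1010]: F1=1 F2=0 -> F1&~F2 -> 1
  row 11 [1011]: F1=1 F2=1 -> F1&~F2 -> 0
  row 12 [1100]: F1=1 F2=0 -> F1&~F2 -> 1
  row 13 [1101]: F1=1 F2=1 -> F1&~F2 -> 0
  row 14 [1110]: F1=1 F2=0 -> F1&~F2 -> 1
  row 15 [1111]: F1=1 F2=1 -> F1&~F2 -> 0
Full result column, 4 rows per line (u,v fixed per line; w,z runs 00..11 left to right):
  rows 0-3 [u,v=00]: 0000  = hex 0
  rows 4-7 [u,v=01]: 1010  = hex A
  rows 8-11 [u,v=10]: 1010  = hex A
  rows 12-15 [u,v=11]: 1010  = hex A
Counterexample vector (row 0 .. row 15) = 0000101010101010
Output column grouped in 4s = 0000 1010 1010 1010 = 0x0AAA
Convert to decimal digit by digit (value = value*16 + digit):
  0 -> 0
  0*16 + 10 (A) = 10
  10*16 + 10 (A) = 170
  170*16 + 10 (A) = 2730
Decimal = 2730

2730


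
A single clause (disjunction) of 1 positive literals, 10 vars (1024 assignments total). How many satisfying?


Step 1: Total=2^10=1024
Step 2: Unsat when all 1 false: 2^9=512
Step 3: Sat=1024-512=512

512


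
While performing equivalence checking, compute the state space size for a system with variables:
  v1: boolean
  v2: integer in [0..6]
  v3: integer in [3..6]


State space = product of domain sizes of all variables.
Domain sizes:
  v1 (boolean): 2
  v2 (integer in [0..6]): 7
  v3 (integer in [3..6]): 4
Product = 2 * 7 * 4 = 56

56


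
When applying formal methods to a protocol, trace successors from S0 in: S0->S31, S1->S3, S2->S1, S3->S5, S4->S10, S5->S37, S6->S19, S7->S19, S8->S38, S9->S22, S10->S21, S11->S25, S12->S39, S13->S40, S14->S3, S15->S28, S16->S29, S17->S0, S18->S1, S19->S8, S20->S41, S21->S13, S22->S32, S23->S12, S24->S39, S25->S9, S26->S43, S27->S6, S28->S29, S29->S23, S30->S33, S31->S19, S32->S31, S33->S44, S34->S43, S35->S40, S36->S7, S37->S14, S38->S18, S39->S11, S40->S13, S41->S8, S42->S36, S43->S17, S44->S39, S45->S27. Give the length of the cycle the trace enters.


Trace from S0 until a state repeats:
  S0 -> S31 -> S19 -> S8 -> S38 -> S18 -> S1 -> S3 -> S5 -> S37 -> S14 -> S3
S3 first seen at step 7, revisited at step 11.
Cycle length = 11 - 7 = 4

4


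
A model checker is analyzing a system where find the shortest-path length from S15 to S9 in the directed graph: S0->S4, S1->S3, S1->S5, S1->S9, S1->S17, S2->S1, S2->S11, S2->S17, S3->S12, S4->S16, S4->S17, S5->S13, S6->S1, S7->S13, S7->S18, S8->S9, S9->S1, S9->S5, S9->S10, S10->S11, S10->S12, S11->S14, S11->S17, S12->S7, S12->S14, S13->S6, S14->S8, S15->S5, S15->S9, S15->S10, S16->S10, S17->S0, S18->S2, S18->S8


BFS layer-by-layer from S15:
  dist 0: {S15}
  dist 1: {S5, S9, S10}
  -> S9 reached at distance 1
Shortest path length = 1

1


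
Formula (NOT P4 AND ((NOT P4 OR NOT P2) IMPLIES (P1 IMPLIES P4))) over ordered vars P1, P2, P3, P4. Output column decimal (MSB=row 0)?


Formula: (NOT P4 AND ((NOT P4 OR NOT P2) IMPLIES (P1 IMPLIES P4))) over P1, P2, P3, P4 (16 rows)
Evaluate each row (bits = P1,P2,P3,P4, MSB first):
  row 0 [0000]: (NOT 0 AND ((NOT 0 OR NOT 0) IMPLIES (0 IMPLIES 0))) -> 1
  row 1 [0001]: (NOT 1 AND ((NOT 1 OR NOT 0) IMPLIES (0 IMPLIES 1))) -> 0
  row 2 [0010]: (NOT 0 AND ((NOT 0 OR NOT 0) IMPLIES (0 IMPLIES 0))) -> 1
  row 3 [0011]: (NOT 1 AND ((NOT 1 OR NOT 0) IMPLIES (0 IMPLIES 1))) -> 0
  row 4 [0100]: (NOT 0 AND ((NOT 0 OR NOT 1) IMPLIES (0 IMPLIES 0))) -> 1
  row 5 [0101]: (NOT 1 AND ((NOT 1 OR NOT 1) IMPLIES (0 IMPLIES 1))) -> 0
  row 6 [0110]: (NOT 0 AND ((NOT 0 OR NOT 1) IMPLIES (0 IMPLIES 0))) -> 1
  row 7 [0111]: (NOT 1 AND ((NOT 1 OR NOT 1) IMPLIES (0 IMPLIES 1))) -> 0
  row 8 [1000]: (NOT 0 AND ((NOT 0 OR NOT 0) IMPLIES (1 IMPLIES 0))) -> 0
  row 9 [1001]: (NOT 1 AND ((NOT 1 OR NOT 0) IMPLIES (1 IMPLIES 1))) -> 0
  row 10 [1010]: (NOT 0 AND ((NOT 0 OR NOT 0) IMPLIES (1 IMPLIES 0))) -> 0
  row 11 [1011]: (NOT 1 AND ((NOT 1 OR NOT 0) IMPLIES (1 IMPLIES 1))) -> 0
  row 12 [1100]: (NOT 0 AND ((NOT 0 OR NOT 1) IMPLIES (1 IMPLIES 0))) -> 0
  row 13 [1101]: (NOT 1 AND ((NOT 1 OR NOT 1) IMPLIES (1 IMPLIES 1))) -> 0
  row 14 [1110]: (NOT 0 AND ((NOT 0 OR NOT 1) IMPLIES (1 IMPLIES 0))) -> 0
  row 15 [1111]: (NOT 1 AND ((NOT 1 OR NOT 1) IMPLIES (1 IMPLIES 1))) -> 0
Full result column, 4 rows per line (P1,P2 fixed per line; P3,P4 runs 00..11 left to right):
  rows 0-3 [P1,P2=00]: 1010  = hex A
  rows 4-7 [P1,P2=01]: 1010  = hex A
  rows 8-11 [P1,P2=10]: 0000  = hex 0
  rows 12-15 [P1,P2=11]: 0000  = hex 0
Output column (row 0 .. row 15) = 1010101000000000
Output column grouped in 4s = 1010 1010 0000 0000 = 0xAA00
Convert to decimal digit by digit (value = value*16 + digit):
  A -> 10
  10*16 + 10 (A) = 170
  170*16 + 0 = 2720
  2720*16 + 0 = 43520
Decimal = 43520

43520


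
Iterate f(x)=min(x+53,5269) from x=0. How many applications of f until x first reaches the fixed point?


Step 1: x=0, cap=5269, increment=53
Step 2: x grows by 53 each step until capped at 5269; fixed point is x=5269
Step 3: iterations = ceil(5269/53) = 100

100


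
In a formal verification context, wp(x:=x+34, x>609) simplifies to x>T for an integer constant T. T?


Formula: wp(x:=E, P) = P[E/x] (substitute E for x in postcondition)
Step 1: Postcondition: x>609
Step 2: Substitute x+34 for x: x+34>609
Step 3: Solve for x: x > 609-34 = 575

575


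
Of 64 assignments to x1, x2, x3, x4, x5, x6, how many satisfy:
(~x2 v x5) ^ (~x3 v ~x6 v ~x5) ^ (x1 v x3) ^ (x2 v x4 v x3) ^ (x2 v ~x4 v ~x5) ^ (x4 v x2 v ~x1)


CNF with 6 clauses over 6 vars (64 assignments).
An assignment satisfies CNF iff every clause has >=1 true literal.
Check each row (bits = x1,x2,x3,x4,x5,x6; clause T/F shown):
  row 0 [000000]: clauses=TTFFTT -> 0
  row 1 [000001]: clauses=TTFFTT -> 0
  row 2 [000010]: clauses=TTFFTT -> 0
  row 3 [000011]: clauses=TTFFTT -> 0
  row 4 [000100]: clauses=TTFTTT -> 0
  (every remaining row is evaluated the same way; all 64 results are listed next)
Full result column, 8 rows per line (x1,x2,x3 fixed per line; x4,x5,x6 runs 000..111 left to right):
  rows 0-7 [x1,x2,x3=000]: 00000000  (ones: 0)
  rows 8-15 [x1,x2,x3=001]: 11101100  (ones: 5)
  rows 16-23 [x1,x2,x3=010]: 00000000  (ones: 0)
  rows 24-31 [x1,x2,x3=011]: 00100010  (ones: 2)
  rows 32-39 [x1,x2,x3=100]: 00001100  (ones: 2)
  rows 40-47 [x1,x2,x3=101]: 00001100  (ones: 2)
  rows 48-55 [x1,x2,x3=110]: 00110011  (ones: 4)
  rows 56-63 [x1,x2,x3=111]: 00100010  (ones: 2)
Satisfying assignments = 0+5+0+2+2+2+4+2 = 17

17


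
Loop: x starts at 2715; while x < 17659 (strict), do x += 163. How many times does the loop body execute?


Step 1: x goes from 2715 toward 17659 by 163; the body runs while x<17659, so iterations = ceil((bound-start)/step)
Step 2: Distance=14944
Step 3: ceil(14944/163)=92

92


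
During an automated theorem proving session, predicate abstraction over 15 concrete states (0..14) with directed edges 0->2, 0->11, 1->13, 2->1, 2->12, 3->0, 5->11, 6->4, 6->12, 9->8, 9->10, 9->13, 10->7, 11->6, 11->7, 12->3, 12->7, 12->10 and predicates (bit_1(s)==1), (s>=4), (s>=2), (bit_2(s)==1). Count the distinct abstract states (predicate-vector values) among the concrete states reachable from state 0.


BFS from 0:
Concrete reachable: {0, 1, 2, 3, 4, 6, 7, 10, 11, 12, 13}
Abstract via predicates (bit_1(s)==1), (s>=4), (s>=2), (bit_2(s)==1):
  (0,0,0,0) <- {0, 1}
  (0,1,1,1) <- {4, 12, 13}
  (1,0,1,0) <- {2, 3}
  (1,1,1,0) <- {10, 11}
  (1,1,1,1) <- {6, 7}
Distinct abstract states = 5

5


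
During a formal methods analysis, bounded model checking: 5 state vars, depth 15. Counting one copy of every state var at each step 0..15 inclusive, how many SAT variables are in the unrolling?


BMC unrolls to depth k, creating one copy of each state var for steps 0..k.
Step count = 15 + 1 = 16 (steps 0 through 15)
Vars per step = 5
Total = 5 * 16 = 80

80


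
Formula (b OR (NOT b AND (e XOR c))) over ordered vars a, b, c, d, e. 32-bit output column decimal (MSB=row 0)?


Formula: (b OR (NOT b AND (e XOR c))) over a, b, c, d, e (32 rows)
Evaluate each row (bits = a,b,c,d,e, MSB first):
  row 0 [00000]: (0 OR (NOT 0 AND (0 XOR 0))) -> 0
  row 1 [00001]: (0 OR (NOT 0 AND (1 XOR 0))) -> 1
  row 2 [00010]: (0 OR (NOT 0 AND (0 XOR 0))) -> 0
  row 3 [00011]: (0 OR (NOT 0 AND (1 XOR 0))) -> 1
  row 4 [00100]: (0 OR (NOT 0 AND (0 XOR 1))) -> 1
  row 5 [00101]: (0 OR (NOT 0 AND (1 XOR 1))) -> 0
  row 6 [00110]: (0 OR (NOT 0 AND (0 XOR 1))) -> 1
  row 7 [00111]: (0 OR (NOT 0 AND (1 XOR 1))) -> 0
  row 8 [01000]: (1 OR (NOT 1 AND (0 XOR 0))) -> 1
  row 9 [01001]: (1 OR (NOT 1 AND (1 XOR 0))) -> 1
  row 10 [01010]: (1 OR (NOT 1 AND (0 XOR 0))) -> 1
  row 11 [01011]: (1 OR (NOT 1 AND (1 XOR 0))) -> 1
  row 12 [01100]: (1 OR (NOT 1 AND (0 XOR 1))) -> 1
  row 13 [01101]: (1 OR (NOT 1 AND (1 XOR 1))) -> 1
  row 14 [01110]: (1 OR (NOT 1 AND (0 XOR 1))) -> 1
  row 15 [01111]: (1 OR (NOT 1 AND (1 XOR 1))) -> 1
  row 16 [10000]: (0 OR (NOT 0 AND (0 XOR 0))) -> 0
  row 17 [10001]: (0 OR (NOT 0 AND (1 XOR 0))) -> 1
  row 18 [10010]: (0 OR (NOT 0 AND (0 XOR 0))) -> 0
  row 19 [10011]: (0 OR (NOT 0 AND (1 XOR 0))) -> 1
  row 20 [10100]: (0 OR (NOT 0 AND (0 XOR 1))) -> 1
  row 21 [10101]: (0 OR (NOT 0 AND (1 XOR 1))) -> 0
  row 22 [10110]: (0 OR (NOT 0 AND (0 XOR 1))) -> 1
  row 23 [10111]: (0 OR (NOT 0 AND (1 XOR 1))) -> 0
  row 24 [11000]: (1 OR (NOT 1 AND (0 XOR 0))) -> 1
  row 25 [11001]: (1 OR (NOT 1 AND (1 XOR 0))) -> 1
  row 26 [11010]: (1 OR (NOT 1 AND (0 XOR 0))) -> 1
  row 27 [11011]: (1 OR (NOT 1 AND (1 XOR 0))) -> 1
  row 28 [11100]: (1 OR (NOT 1 AND (0 XOR 1))) -> 1
  row 29 [11101]: (1 OR (NOT 1 AND (1 XOR 1))) -> 1
  row 30 [11110]: (1 OR (NOT 1 AND (0 XOR 1))) -> 1
  row 31 [11111]: (1 OR (NOT 1 AND (1 XOR 1))) -> 1
Full result column, 4 rows per line (a,b,c fixed per line; d,e runs 00..11 left to right):
  rows 0-3 [a,b,c=000]: 0101  = hex 5
  rows 4-7 [a,b,c=001]: 1010  = hex A
  rows 8-11 [a,b,c=010]: 1111  = hex F
  rows 12-15 [a,b,c=011]: 1111  = hex F
  rows 16-19 [a,b,c=100]: 0101  = hex 5
  rows 20-23 [a,b,c=101]: 1010  = hex A
  rows 24-27 [a,b,c=110]: 1111  = hex F
  rows 28-31 [a,b,c=111]: 1111  = hex F
Output column (row 0 .. row 31) = 01011010111111110101101011111111
Output column grouped in 4s = 0101 1010 1111 1111 0101 1010 1111 1111 = 0x5AFF5AFF
Convert to decimal digit by digit (value = value*16 + digit):
  5 -> 5
  5*16 + 10 (A) = 90
  90*16 + 15 (F) = 1455
  1455*16 + 15 (F) = 23295
  23295*16 + 5 = 372725
  372725*16 + 10 (A) = 5963610
  5963610*16 + 15 (F) = 95417775
  95417775*16 + 15 (F) = 1526684415
Decimal = 1526684415

1526684415


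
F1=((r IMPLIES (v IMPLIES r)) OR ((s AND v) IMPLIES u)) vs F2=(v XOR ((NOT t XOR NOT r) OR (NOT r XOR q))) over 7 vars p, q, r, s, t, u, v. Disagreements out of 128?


F1 = ((r IMPLIES (v IMPLIES r)) OR ((s AND v) IMPLIES u))
F2 = (v XOR ((NOT t XOR NOT r) OR (NOT r XOR q)))
Evaluate both on each of 128 rows (bits = p,q,r,s,t,u,v):
  row 0 [0000000]: F1=1 F2=1 -> 0
  row 1 [0000001]: F1=1 F2=0 (differ) -> 1
  row 2 [0000010]: F1=1 F2=1 -> 0
  row 3 [0000011]: F1=1 F2=0 (differ) -> 1
  row 4 [0000100]: F1=1 F2=1 -> 0
  (every remaining row is evaluated the same way; all 128 results are listed next)
Full result column, 8 rows per line (p,q,r,s fixed per line; t,u,v runs 000..111 left to right):
  rows 0-7 [p,q,r,s=0000]: 01010101  (ones: 4)
  rows 8-15 [p,q,r,s=0001]: 01010101  (ones: 4)
  rows 16-23 [p,q,r,s=0010]: 01011010  (ones: 4)
  rows 24-31 [p,q,r,s=0011]: 01011010  (ones: 4)
  rows 32-39 [p,q,r,s=0100]: 10100101  (ones: 4)
  rows 40-47 [p,q,r,s=0101]: 10100101  (ones: 4)
  rows 48-55 [p,q,r,s=0110]: 01010101  (ones: 4)
  rows 56-63 [p,q,r,s=0111]: 01010101  (ones: 4)
  rows 64-71 [p,q,r,s=1000]: 01010101  (ones: 4)
  rows 72-79 [p,q,r,s=1001]: 01010101  (ones: 4)
  rows 80-87 [p,q,r,s=1010]: 01011010  (ones: 4)
  rows 88-95 [p,q,r,s=1011]: 01011010  (ones: 4)
  rows 96-103 [p,q,r,s=1100]: 10100101  (ones: 4)
  rows 104-111 [p,q,r,s=1101]: 10100101  (ones: 4)
  rows 112-119 [p,q,r,s=1110]: 01010101  (ones: 4)
  rows 120-127 [p,q,r,s=1111]: 01010101  (ones: 4)
Disagreements = 4+4+4+4+4+4+4+4+4+4+4+4+4+4+4+4 = 64

64


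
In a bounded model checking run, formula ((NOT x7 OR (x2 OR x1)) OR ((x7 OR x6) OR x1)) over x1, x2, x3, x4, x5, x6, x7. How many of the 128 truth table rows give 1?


Formula: ((NOT x7 OR (x2 OR x1)) OR ((x7 OR x6) OR x1)) over 7 vars (128 rows)
Evaluate each row (x1, x2, x3, x4, x5, x6, x7 as bits, MSB first):
  row 0 [0000000]: ((NOT 0 OR (0 OR 0)) OR ((0 OR 0) OR 0)) -> 1
  row 1 [0000001]: ((NOT 1 OR (0 OR 0)) OR ((1 OR 0) OR 0)) -> 1
  row 2 [0000010]: ((NOT 0 OR (0 OR 0)) OR ((0 OR 1) OR 0)) -> 1
  row 3 [0000011]: ((NOT 1 OR (0 OR 0)) OR ((1 OR 1) OR 0)) -> 1
  row 4 [0000100]: ((NOT 0 OR (0 OR 0)) OR ((0 OR 0) OR 0)) -> 1
  (every remaining row is evaluated the same way; all 128 results are listed next)
Full result column, 8 rows per line (x1,x2,x3,x4 fixed per line; x5,x6,x7 runs 000..111 left to right):
  rows 0-7 [x1,x2,x3,x4=0000]: 11111111  (ones: 8)
  rows 8-15 [x1,x2,x3,x4=0001]: 11111111  (ones: 8)
  rows 16-23 [x1,x2,x3,x4=0010]: 11111111  (ones: 8)
  rows 24-31 [x1,x2,x3,x4=0011]: 11111111  (ones: 8)
  rows 32-39 [x1,x2,x3,x4=0100]: 11111111  (ones: 8)
  rows 40-47 [x1,x2,x3,x4=0101]: 11111111  (ones: 8)
  rows 48-55 [x1,x2,x3,x4=0110]: 11111111  (ones: 8)
  rows 56-63 [x1,x2,x3,x4=0111]: 11111111  (ones: 8)
  rows 64-71 [x1,x2,x3,x4=1000]: 11111111  (ones: 8)
  rows 72-79 [x1,x2,x3,x4=1001]: 11111111  (ones: 8)
  rows 80-87 [x1,x2,x3,x4=1010]: 11111111  (ones: 8)
  rows 88-95 [x1,x2,x3,x4=1011]: 11111111  (ones: 8)
  rows 96-103 [x1,x2,x3,x4=1100]: 11111111  (ones: 8)
  rows 104-111 [x1,x2,x3,x4=1101]: 11111111  (ones: 8)
  rows 112-119 [x1,x2,x3,x4=1110]: 11111111  (ones: 8)
  rows 120-127 [x1,x2,x3,x4=1111]: 11111111  (ones: 8)
Count of 1-rows = 8+8+8+8+8+8+8+8+8+8+8+8+8+8+8+8 = 128

128


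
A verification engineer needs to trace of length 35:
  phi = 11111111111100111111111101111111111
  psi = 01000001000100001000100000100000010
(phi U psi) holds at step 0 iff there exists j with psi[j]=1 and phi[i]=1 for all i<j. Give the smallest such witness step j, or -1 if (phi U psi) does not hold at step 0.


(phi U psi) at 0: need smallest j with psi[j]=1 and phi[i]=1 for all i in [0,j).
Scan from step 0:
  step 0: phi=1, psi=0 -> continue
  step 1: psi=1 and phi held for [0,1) -> witness found
Witness step = 1

1


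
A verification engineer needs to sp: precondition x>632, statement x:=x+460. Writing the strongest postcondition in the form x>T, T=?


Formula: sp(P, x:=E) = exists old_x. (x = E[old_x/x]) AND P[old_x/x] (old_x is the value of x before the assignment; eliminate old_x by solving x = E[old_x/x] for old_x)
Step 1: Precondition P: x>632, i.e. old_x > 632
Step 2: Assignment gives x = old_x + 460, so old_x = x - 460
Step 3: Substitute into P: x - 460 > 632
Step 4: Simplify: x > 632+460 = 1092

1092


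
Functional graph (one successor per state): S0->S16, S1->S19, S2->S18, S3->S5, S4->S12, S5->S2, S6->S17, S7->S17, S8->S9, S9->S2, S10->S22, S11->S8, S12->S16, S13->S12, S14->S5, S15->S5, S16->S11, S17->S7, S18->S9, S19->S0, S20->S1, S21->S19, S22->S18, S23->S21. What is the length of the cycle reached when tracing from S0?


Trace from S0 until a state repeats:
  S0 -> S16 -> S11 -> S8 -> S9 -> S2 -> S18 -> S9
S9 first seen at step 4, revisited at step 7.
Cycle length = 7 - 4 = 3

3


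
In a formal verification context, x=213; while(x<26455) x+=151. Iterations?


Step 1: x goes from 213 toward 26455 by 151; the body runs while x<26455, so iterations = ceil((bound-start)/step)
Step 2: Distance=26242
Step 3: ceil(26242/151)=174

174


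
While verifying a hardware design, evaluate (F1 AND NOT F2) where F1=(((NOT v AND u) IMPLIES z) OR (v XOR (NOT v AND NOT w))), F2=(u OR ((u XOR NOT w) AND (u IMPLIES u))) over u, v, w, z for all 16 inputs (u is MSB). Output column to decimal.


F1 = (((NOT v AND u) IMPLIES z) OR (v XOR (NOT v AND NOT w)))
F2 = (u OR ((u XOR NOT w) AND (u IMPLIES u)))
Counterexample to F1=>F2 is where F1=1 and F2=0.
Evaluate each row (bits = u,v,w,z, MSB first):
  row 0 [0000]: F1=1 F2=1 -> F1&~F2 -> 0
  row 1 [0001]: F1=1 F2=1 -> F1&~F2 -> 0
  row 2 [0010]: F1=1 F2=0 -> F1&~F2 -> 1
  row 3 [0011]: F1=1 F2=0 -> F1&~F2 -> 1
  row 4 [0100]: F1=1 F2=1 -> F1&~F2 -> 0
  row 5 [0101]: F1=1 F2=1 -> F1&~F2 -> 0
  row 6 [0110]: F1=1 F2=0 -> F1&~F2 -> 1
  row 7 [0111]: F1=1 F2=0 -> F1&~F2 -> 1
  row 8 [1000]: F1=1 F2=1 -> F1&~F2 -> 0
  row 9 [1001]: F1=1 F2=1 -> F1&~F2 -> 0
  row 10 [1010]: F1=0 F2=1 -> F1&~F2 -> 0
  row 11 [1011]: F1=1 F2=1 -> F1&~F2 -> 0
  row 12 [1100]: F1=1 F2=1 -> F1&~F2 -> 0
  row 13 [1101]: F1=1 F2=1 -> F1&~F2 -> 0
  row 14 [1110]: F1=1 F2=1 -> F1&~F2 -> 0
  row 15 [1111]: F1=1 F2=1 -> F1&~F2 -> 0
Full result column, 4 rows per line (u,v fixed per line; w,z runs 00..11 left to right):
  rows 0-3 [u,v=00]: 0011  = hex 3
  rows 4-7 [u,v=01]: 0011  = hex 3
  rows 8-11 [u,v=10]: 0000  = hex 0
  rows 12-15 [u,v=11]: 0000  = hex 0
Counterexample vector (row 0 .. row 15) = 0011001100000000
Output column grouped in 4s = 0011 0011 0000 0000 = 0x3300
Convert to decimal digit by digit (value = value*16 + digit):
  3 -> 3
  3*16 + 3 = 51
  51*16 + 0 = 816
  816*16 + 0 = 13056
Decimal = 13056

13056
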